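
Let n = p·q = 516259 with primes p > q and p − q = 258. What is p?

Since p = q + 258, we have 516259 = q(q + 258), so q² + 258q − 516259 = 0.
Discriminant: 258² + 4·516259 = 66564 + 2065036 = 2131600; √2131600 = 1460.
q = (−258 + 1460)/2 = 601, and p = q + 258 = 859.
Check: 601 · 859 = 516259.

859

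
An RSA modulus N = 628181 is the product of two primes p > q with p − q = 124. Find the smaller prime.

733

Since p = q + 124, we have 628181 = q(q + 124), so q² + 124q − 628181 = 0.
Discriminant: 124² + 4·628181 = 15376 + 2512724 = 2528100; √2528100 = 1590.
q = (−124 + 1590)/2 = 733, and p = q + 124 = 857.
Check: 733 · 857 = 628181.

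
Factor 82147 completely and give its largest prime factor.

89

82147 = 13 · 6319
6319 = 71 · 89
89 is prime.
So 82147 = 13 · 71 · 89; the largest prime factor is 89.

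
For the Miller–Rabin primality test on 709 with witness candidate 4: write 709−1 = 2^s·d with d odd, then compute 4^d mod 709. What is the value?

708

709 − 1 = 708 = 2^2 · 177, so d = 177.
4^1 ≡ 4 (mod 709)
4^2 ≡ 4^2 = 16 ≡ 16 (mod 709)
4^4 ≡ 16^2 = 256 ≡ 256 (mod 709)
4^8 ≡ 256^2 = 65536 ≡ 308 (mod 709)
4^16 ≡ 308^2 = 94864 ≡ 567 (mod 709)
4^32 ≡ 567^2 = 321489 ≡ 312 (mod 709)
4^64 ≡ 312^2 = 97344 ≡ 211 (mod 709)
4^128 ≡ 211^2 = 44521 ≡ 563 (mod 709)
177 = 128 + 32 + 16 + 1 in binary powers of 2.
So 4^177 ≡ 563 · 312 · 567 · 4 ≡ 708 (mod 709).
Since 4^d ≡ 708 (mod 709), base 4 does not prove 709 composite.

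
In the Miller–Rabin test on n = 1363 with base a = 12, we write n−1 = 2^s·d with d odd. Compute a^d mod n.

824

1363 − 1 = 1362 = 2^1 · 681, so d = 681.
12^1 ≡ 12 (mod 1363)
12^2 ≡ 12^2 = 144 ≡ 144 (mod 1363)
12^4 ≡ 144^2 = 20736 ≡ 291 (mod 1363)
12^8 ≡ 291^2 = 84681 ≡ 175 (mod 1363)
12^16 ≡ 175^2 = 30625 ≡ 639 (mod 1363)
12^32 ≡ 639^2 = 408321 ≡ 784 (mod 1363)
12^64 ≡ 784^2 = 614656 ≡ 1306 (mod 1363)
12^128 ≡ 1306^2 = 1705636 ≡ 523 (mod 1363)
12^256 ≡ 523^2 = 273529 ≡ 929 (mod 1363)
12^512 ≡ 929^2 = 863041 ≡ 262 (mod 1363)
681 = 512 + 128 + 32 + 8 + 1 in binary powers of 2.
So 12^681 ≡ 262 · 523 · 784 · 175 · 12 ≡ 824 (mod 1363).
Squaring chain: 824; never reaches −1, so base 12 is a Miller–Rabin witness that 1363 is composite.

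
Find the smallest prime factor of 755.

755 is odd.
Digit sum 17, not divisible by 3.
Ends in 5: divisible by 5.

5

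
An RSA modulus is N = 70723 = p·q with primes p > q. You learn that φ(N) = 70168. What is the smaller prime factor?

φ(n) = (p−1)(q−1) = n − (p+q) + 1, so p + q = 70723 − 70168 + 1 = 556.
p and q are the roots of t² − 556t + 70723 = 0.
Discriminant: 556² − 4·70723 = 309136 − 282892 = 26244; √26244 = 162.
q = (556 − 162)/2 = 197, p = (556 + 162)/2 = 359.
Check: 197 · 359 = 70723.

197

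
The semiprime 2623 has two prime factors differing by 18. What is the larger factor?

61

Since p = q + 18, we have 2623 = q(q + 18), so q² + 18q − 2623 = 0.
Discriminant: 18² + 4·2623 = 324 + 10492 = 10816; √10816 = 104.
q = (−18 + 104)/2 = 43, and p = q + 18 = 61.
Check: 43 · 61 = 2623.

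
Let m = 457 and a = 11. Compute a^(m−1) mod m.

11^1 ≡ 11 (mod 457)
11^2 ≡ 11^2 = 121 ≡ 121 (mod 457)
11^4 ≡ 121^2 = 14641 ≡ 17 (mod 457)
11^8 ≡ 17^2 = 289 ≡ 289 (mod 457)
11^16 ≡ 289^2 = 83521 ≡ 347 (mod 457)
11^32 ≡ 347^2 = 120409 ≡ 218 (mod 457)
11^64 ≡ 218^2 = 47524 ≡ 453 (mod 457)
11^128 ≡ 453^2 = 205209 ≡ 16 (mod 457)
11^256 ≡ 16^2 = 256 ≡ 256 (mod 457)
456 = 256 + 128 + 64 + 8 in binary powers of 2.
So 11^456 ≡ 256 · 16 · 453 · 289 ≡ 1 (mod 457).
Since the result is 1, base 11 gives no evidence that 457 is composite.

1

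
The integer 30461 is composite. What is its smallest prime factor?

83

30461 is odd.
Digit sum 14, not divisible by 3.
Ends in 1: not divisible by 5.
7: 30461 = 7·4351 + 4
11: 30461 = 11·2769 + 2
13: 30461 = 13·2343 + 2
17: 30461 = 17·1791 + 14
19: 30461 = 19·1603 + 4
23: 30461 = 23·1324 + 9
29: 30461 = 29·1050 + 11
31: 30461 = 31·982 + 19
37: 30461 = 37·823 + 10
41: 30461 = 41·742 + 39
43: 30461 = 43·708 + 17
47: 30461 = 47·648 + 5
53: 30461 = 53·574 + 39
59: 30461 = 59·516 + 17
61: 30461 = 61·499 + 22
67: 30461 = 67·454 + 43
71: 30461 = 71·429 + 2
73: 30461 = 73·417 + 20
79: 30461 = 79·385 + 46
83: 30461 = 83·367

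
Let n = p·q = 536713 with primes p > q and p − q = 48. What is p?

757

Since p = q + 48, we have 536713 = q(q + 48), so q² + 48q − 536713 = 0.
Discriminant: 48² + 4·536713 = 2304 + 2146852 = 2149156; √2149156 = 1466.
q = (−48 + 1466)/2 = 709, and p = q + 48 = 757.
Check: 709 · 757 = 536713.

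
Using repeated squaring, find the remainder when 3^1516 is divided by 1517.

3^1 ≡ 3 (mod 1517)
3^2 ≡ 3^2 = 9 ≡ 9 (mod 1517)
3^4 ≡ 9^2 = 81 ≡ 81 (mod 1517)
3^8 ≡ 81^2 = 6561 ≡ 493 (mod 1517)
3^16 ≡ 493^2 = 243049 ≡ 329 (mod 1517)
3^32 ≡ 329^2 = 108241 ≡ 534 (mod 1517)
3^64 ≡ 534^2 = 285156 ≡ 1477 (mod 1517)
3^128 ≡ 1477^2 = 2181529 ≡ 83 (mod 1517)
3^256 ≡ 83^2 = 6889 ≡ 821 (mod 1517)
3^512 ≡ 821^2 = 674041 ≡ 493 (mod 1517)
3^1024 ≡ 493^2 = 243049 ≡ 329 (mod 1517)
1516 = 1024 + 256 + 128 + 64 + 32 + 8 + 4 in binary powers of 2.
So 3^1516 ≡ 329 · 821 · 83 · 1477 · 534 · 493 · 81 ≡ 81 (mod 1517).
Since 81 ≠ 1, base 3 is a Fermat witness: 1517 is composite.

81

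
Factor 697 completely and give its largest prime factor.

41

697 = 17 · 41
41 is prime.
So 697 = 17 · 41; the largest prime factor is 41.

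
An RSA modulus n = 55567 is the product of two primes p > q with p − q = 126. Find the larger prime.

307

Since p = q + 126, we have 55567 = q(q + 126), so q² + 126q − 55567 = 0.
Discriminant: 126² + 4·55567 = 15876 + 222268 = 238144; √238144 = 488.
q = (−126 + 488)/2 = 181, and p = q + 126 = 307.
Check: 181 · 307 = 55567.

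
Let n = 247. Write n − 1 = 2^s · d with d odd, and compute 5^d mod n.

247 − 1 = 246 = 2^1 · 123, so d = 123.
5^1 ≡ 5 (mod 247)
5^2 ≡ 5^2 = 25 ≡ 25 (mod 247)
5^4 ≡ 25^2 = 625 ≡ 131 (mod 247)
5^8 ≡ 131^2 = 17161 ≡ 118 (mod 247)
5^16 ≡ 118^2 = 13924 ≡ 92 (mod 247)
5^32 ≡ 92^2 = 8464 ≡ 66 (mod 247)
5^64 ≡ 66^2 = 4356 ≡ 157 (mod 247)
123 = 64 + 32 + 16 + 8 + 2 + 1 in binary powers of 2.
So 5^123 ≡ 157 · 66 · 92 · 118 · 25 · 5 ≡ 216 (mod 247).
Squaring chain: 216; never reaches −1, so base 5 is a Miller–Rabin witness that 247 is composite.

216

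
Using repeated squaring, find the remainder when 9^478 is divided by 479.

1

9^1 ≡ 9 (mod 479)
9^2 ≡ 9^2 = 81 ≡ 81 (mod 479)
9^4 ≡ 81^2 = 6561 ≡ 334 (mod 479)
9^8 ≡ 334^2 = 111556 ≡ 428 (mod 479)
9^16 ≡ 428^2 = 183184 ≡ 206 (mod 479)
9^32 ≡ 206^2 = 42436 ≡ 284 (mod 479)
9^64 ≡ 284^2 = 80656 ≡ 184 (mod 479)
9^128 ≡ 184^2 = 33856 ≡ 326 (mod 479)
9^256 ≡ 326^2 = 106276 ≡ 417 (mod 479)
478 = 256 + 128 + 64 + 16 + 8 + 4 + 2 in binary powers of 2.
So 9^478 ≡ 417 · 326 · 184 · 206 · 428 · 334 · 81 ≡ 1 (mod 479).
Since the result is 1, base 9 gives no evidence that 479 is composite.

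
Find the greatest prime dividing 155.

31

155 = 5 · 31
31 is prime.
So 155 = 5 · 31; the largest prime factor is 31.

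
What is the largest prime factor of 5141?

5141 = 53 · 97
97 is prime.
So 5141 = 53 · 97; the largest prime factor is 97.

97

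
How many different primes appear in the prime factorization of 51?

51 = 3 · 17
51 = 3 · 17, which has 2 distinct prime factors.

2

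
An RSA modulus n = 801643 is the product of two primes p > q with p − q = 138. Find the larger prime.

967

Since p = q + 138, we have 801643 = q(q + 138), so q² + 138q − 801643 = 0.
Discriminant: 138² + 4·801643 = 19044 + 3206572 = 3225616; √3225616 = 1796.
q = (−138 + 1796)/2 = 829, and p = q + 138 = 967.
Check: 829 · 967 = 801643.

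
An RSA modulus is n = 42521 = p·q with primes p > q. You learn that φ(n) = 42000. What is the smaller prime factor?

101

φ(n) = (p−1)(q−1) = n − (p+q) + 1, so p + q = 42521 − 42000 + 1 = 522.
p and q are the roots of t² − 522t + 42521 = 0.
Discriminant: 522² − 4·42521 = 272484 − 170084 = 102400; √102400 = 320.
q = (522 − 320)/2 = 101, p = (522 + 320)/2 = 421.
Check: 101 · 421 = 42521.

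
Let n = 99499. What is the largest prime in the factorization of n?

99499 = 29 · 3431
3431 = 47 · 73
73 is prime.
So 99499 = 29 · 47 · 73; the largest prime factor is 73.

73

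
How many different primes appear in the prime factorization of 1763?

1763 = 41 · 43
1763 = 41 · 43, which has 2 distinct prime factors.

2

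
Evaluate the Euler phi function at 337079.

Factor: 337079 = 19 · 113 · 157.
φ(337079) = (19−1) · (113−1) · (157−1) = 18 · 112 · 156 = 314496.

314496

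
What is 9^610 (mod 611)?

191

9^1 ≡ 9 (mod 611)
9^2 ≡ 9^2 = 81 ≡ 81 (mod 611)
9^4 ≡ 81^2 = 6561 ≡ 451 (mod 611)
9^8 ≡ 451^2 = 203401 ≡ 549 (mod 611)
9^16 ≡ 549^2 = 301401 ≡ 178 (mod 611)
9^32 ≡ 178^2 = 31684 ≡ 523 (mod 611)
9^64 ≡ 523^2 = 273529 ≡ 412 (mod 611)
9^128 ≡ 412^2 = 169744 ≡ 497 (mod 611)
9^256 ≡ 497^2 = 247009 ≡ 165 (mod 611)
9^512 ≡ 165^2 = 27225 ≡ 341 (mod 611)
610 = 512 + 64 + 32 + 2 in binary powers of 2.
So 9^610 ≡ 341 · 412 · 523 · 81 ≡ 191 (mod 611).
Since 191 ≠ 1, base 9 is a Fermat witness: 611 is composite.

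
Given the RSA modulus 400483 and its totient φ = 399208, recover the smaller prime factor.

557

φ(n) = (p−1)(q−1) = n − (p+q) + 1, so p + q = 400483 − 399208 + 1 = 1276.
p and q are the roots of t² − 1276t + 400483 = 0.
Discriminant: 1276² − 4·400483 = 1628176 − 1601932 = 26244; √26244 = 162.
q = (1276 − 162)/2 = 557, p = (1276 + 162)/2 = 719.
Check: 557 · 719 = 400483.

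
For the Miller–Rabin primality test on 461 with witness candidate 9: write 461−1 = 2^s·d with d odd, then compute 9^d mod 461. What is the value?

460

461 − 1 = 460 = 2^2 · 115, so d = 115.
9^1 ≡ 9 (mod 461)
9^2 ≡ 9^2 = 81 ≡ 81 (mod 461)
9^4 ≡ 81^2 = 6561 ≡ 107 (mod 461)
9^8 ≡ 107^2 = 11449 ≡ 385 (mod 461)
9^16 ≡ 385^2 = 148225 ≡ 244 (mod 461)
9^32 ≡ 244^2 = 59536 ≡ 67 (mod 461)
9^64 ≡ 67^2 = 4489 ≡ 340 (mod 461)
115 = 64 + 32 + 16 + 2 + 1 in binary powers of 2.
So 9^115 ≡ 340 · 67 · 244 · 81 · 9 ≡ 460 (mod 461).
Since 9^d ≡ 460 (mod 461), base 9 does not prove 461 composite.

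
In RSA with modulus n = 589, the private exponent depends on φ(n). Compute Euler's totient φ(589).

Factor: 589 = 19 · 31.
φ(589) = (19−1) · (31−1) = 18 · 30 = 540.

540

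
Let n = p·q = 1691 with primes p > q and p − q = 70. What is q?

19

Since p = q + 70, we have 1691 = q(q + 70), so q² + 70q − 1691 = 0.
Discriminant: 70² + 4·1691 = 4900 + 6764 = 11664; √11664 = 108.
q = (−70 + 108)/2 = 19, and p = q + 70 = 89.
Check: 19 · 89 = 1691.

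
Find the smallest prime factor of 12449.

12449 is odd.
Digit sum 20, not divisible by 3.
Ends in 9: not divisible by 5.
7: 12449 = 7·1778 + 3
11: 12449 = 11·1131 + 8
13: 12449 = 13·957 + 8
17: 12449 = 17·732 + 5
19: 12449 = 19·655 + 4
23: 12449 = 23·541 + 6
29: 12449 = 29·429 + 8
31: 12449 = 31·401 + 18
37: 12449 = 37·336 + 17
41: 12449 = 41·303 + 26
43: 12449 = 43·289 + 22
47: 12449 = 47·264 + 41
53: 12449 = 53·234 + 47
59: 12449 = 59·211

59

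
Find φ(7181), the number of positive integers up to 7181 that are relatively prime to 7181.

6972

Factor: 7181 = 43 · 167.
φ(7181) = (43−1) · (167−1) = 42 · 166 = 6972.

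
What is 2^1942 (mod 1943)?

1430

2^1 ≡ 2 (mod 1943)
2^2 ≡ 2^2 = 4 ≡ 4 (mod 1943)
2^4 ≡ 4^2 = 16 ≡ 16 (mod 1943)
2^8 ≡ 16^2 = 256 ≡ 256 (mod 1943)
2^16 ≡ 256^2 = 65536 ≡ 1417 (mod 1943)
2^32 ≡ 1417^2 = 2007889 ≡ 770 (mod 1943)
2^64 ≡ 770^2 = 592900 ≡ 285 (mod 1943)
2^128 ≡ 285^2 = 81225 ≡ 1562 (mod 1943)
2^256 ≡ 1562^2 = 2439844 ≡ 1379 (mod 1943)
2^512 ≡ 1379^2 = 1901641 ≡ 1387 (mod 1943)
2^1024 ≡ 1387^2 = 1923769 ≡ 199 (mod 1943)
1942 = 1024 + 512 + 256 + 128 + 16 + 4 + 2 in binary powers of 2.
So 2^1942 ≡ 199 · 1387 · 1379 · 1562 · 1417 · 16 · 4 ≡ 1430 (mod 1943).
Since 1430 ≠ 1, base 2 is a Fermat witness: 1943 is composite.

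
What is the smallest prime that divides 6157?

6157 is odd.
Digit sum 19, not divisible by 3.
Ends in 7: not divisible by 5.
7: 6157 = 7·879 + 4
11: 6157 = 11·559 + 8
13: 6157 = 13·473 + 8
17: 6157 = 17·362 + 3
19: 6157 = 19·324 + 1
23: 6157 = 23·267 + 16
29: 6157 = 29·212 + 9
31: 6157 = 31·198 + 19
37: 6157 = 37·166 + 15
41: 6157 = 41·150 + 7
43: 6157 = 43·143 + 8
47: 6157 = 47·131

47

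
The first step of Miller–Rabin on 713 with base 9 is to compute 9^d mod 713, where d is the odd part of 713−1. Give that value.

713 − 1 = 712 = 2^3 · 89, so d = 89.
9^1 ≡ 9 (mod 713)
9^2 ≡ 9^2 = 81 ≡ 81 (mod 713)
9^4 ≡ 81^2 = 6561 ≡ 144 (mod 713)
9^8 ≡ 144^2 = 20736 ≡ 59 (mod 713)
9^16 ≡ 59^2 = 3481 ≡ 629 (mod 713)
9^32 ≡ 629^2 = 395641 ≡ 639 (mod 713)
9^64 ≡ 639^2 = 408321 ≡ 485 (mod 713)
89 = 64 + 16 + 8 + 1 in binary powers of 2.
So 9^89 ≡ 485 · 629 · 59 · 9 ≡ 193 (mod 713).
Squaring chain: 193 → 173 → 696; never reaches −1, so base 9 is a Miller–Rabin witness that 713 is composite.

193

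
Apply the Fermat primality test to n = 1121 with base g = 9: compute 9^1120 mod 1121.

63

9^1 ≡ 9 (mod 1121)
9^2 ≡ 9^2 = 81 ≡ 81 (mod 1121)
9^4 ≡ 81^2 = 6561 ≡ 956 (mod 1121)
9^8 ≡ 956^2 = 913936 ≡ 321 (mod 1121)
9^16 ≡ 321^2 = 103041 ≡ 1030 (mod 1121)
9^32 ≡ 1030^2 = 1060900 ≡ 434 (mod 1121)
9^64 ≡ 434^2 = 188356 ≡ 28 (mod 1121)
9^128 ≡ 28^2 = 784 ≡ 784 (mod 1121)
9^256 ≡ 784^2 = 614656 ≡ 348 (mod 1121)
9^512 ≡ 348^2 = 121104 ≡ 36 (mod 1121)
9^1024 ≡ 36^2 = 1296 ≡ 175 (mod 1121)
1120 = 1024 + 64 + 32 in binary powers of 2.
So 9^1120 ≡ 175 · 28 · 434 ≡ 63 (mod 1121).
Since 63 ≠ 1, base 9 is a Fermat witness: 1121 is composite.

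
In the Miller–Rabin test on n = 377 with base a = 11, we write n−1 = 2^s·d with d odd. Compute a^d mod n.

305

377 − 1 = 376 = 2^3 · 47, so d = 47.
11^1 ≡ 11 (mod 377)
11^2 ≡ 11^2 = 121 ≡ 121 (mod 377)
11^4 ≡ 121^2 = 14641 ≡ 315 (mod 377)
11^8 ≡ 315^2 = 99225 ≡ 74 (mod 377)
11^16 ≡ 74^2 = 5476 ≡ 198 (mod 377)
11^32 ≡ 198^2 = 39204 ≡ 373 (mod 377)
47 = 32 + 8 + 4 + 2 + 1 in binary powers of 2.
So 11^47 ≡ 373 · 74 · 315 · 121 · 11 ≡ 305 (mod 377).
Squaring chain: 305 → 283 → 165; never reaches −1, so base 11 is a Miller–Rabin witness that 377 is composite.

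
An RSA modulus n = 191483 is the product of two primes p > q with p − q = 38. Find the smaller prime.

Since p = q + 38, we have 191483 = q(q + 38), so q² + 38q − 191483 = 0.
Discriminant: 38² + 4·191483 = 1444 + 765932 = 767376; √767376 = 876.
q = (−38 + 876)/2 = 419, and p = q + 38 = 457.
Check: 419 · 457 = 191483.

419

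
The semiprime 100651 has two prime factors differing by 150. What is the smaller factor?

Since p = q + 150, we have 100651 = q(q + 150), so q² + 150q − 100651 = 0.
Discriminant: 150² + 4·100651 = 22500 + 402604 = 425104; √425104 = 652.
q = (−150 + 652)/2 = 251, and p = q + 150 = 401.
Check: 251 · 401 = 100651.

251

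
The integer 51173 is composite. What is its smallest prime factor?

51173 is odd.
Digit sum 17, not divisible by 3.
Ends in 3: not divisible by 5.
7: 51173 = 7·7310 + 3
11: 51173 = 11·4652 + 1
13: 51173 = 13·3936 + 5
17: 51173 = 17·3010 + 3
19: 51173 = 19·2693 + 6
23: 51173 = 23·2224 + 21
29: 51173 = 29·1764 + 17
31: 51173 = 31·1650 + 23
37: 51173 = 37·1383 + 2
41: 51173 = 41·1248 + 5
43: 51173 = 43·1190 + 3
47: 51173 = 47·1088 + 37
53: 51173 = 53·965 + 28
59: 51173 = 59·867 + 20
61: 51173 = 61·838 + 55
67: 51173 = 67·763 + 52
71: 51173 = 71·720 + 53
73: 51173 = 73·701

73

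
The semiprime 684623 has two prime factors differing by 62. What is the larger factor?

859

Since p = q + 62, we have 684623 = q(q + 62), so q² + 62q − 684623 = 0.
Discriminant: 62² + 4·684623 = 3844 + 2738492 = 2742336; √2742336 = 1656.
q = (−62 + 1656)/2 = 797, and p = q + 62 = 859.
Check: 797 · 859 = 684623.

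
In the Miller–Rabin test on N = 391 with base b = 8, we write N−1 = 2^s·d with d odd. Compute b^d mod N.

257

391 − 1 = 390 = 2^1 · 195, so d = 195.
8^1 ≡ 8 (mod 391)
8^2 ≡ 8^2 = 64 ≡ 64 (mod 391)
8^4 ≡ 64^2 = 4096 ≡ 186 (mod 391)
8^8 ≡ 186^2 = 34596 ≡ 188 (mod 391)
8^16 ≡ 188^2 = 35344 ≡ 154 (mod 391)
8^32 ≡ 154^2 = 23716 ≡ 256 (mod 391)
8^64 ≡ 256^2 = 65536 ≡ 239 (mod 391)
8^128 ≡ 239^2 = 57121 ≡ 35 (mod 391)
195 = 128 + 64 + 2 + 1 in binary powers of 2.
So 8^195 ≡ 35 · 239 · 64 · 8 ≡ 257 (mod 391).
Squaring chain: 257; never reaches −1, so base 8 is a Miller–Rabin witness that 391 is composite.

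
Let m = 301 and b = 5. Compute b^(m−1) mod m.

274

5^1 ≡ 5 (mod 301)
5^2 ≡ 5^2 = 25 ≡ 25 (mod 301)
5^4 ≡ 25^2 = 625 ≡ 23 (mod 301)
5^8 ≡ 23^2 = 529 ≡ 228 (mod 301)
5^16 ≡ 228^2 = 51984 ≡ 212 (mod 301)
5^32 ≡ 212^2 = 44944 ≡ 95 (mod 301)
5^64 ≡ 95^2 = 9025 ≡ 296 (mod 301)
5^128 ≡ 296^2 = 87616 ≡ 25 (mod 301)
5^256 ≡ 25^2 = 625 ≡ 23 (mod 301)
300 = 256 + 32 + 8 + 4 in binary powers of 2.
So 5^300 ≡ 23 · 95 · 228 · 23 ≡ 274 (mod 301).
Since 274 ≠ 1, base 5 is a Fermat witness: 301 is composite.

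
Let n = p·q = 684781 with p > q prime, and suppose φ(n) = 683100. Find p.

φ(n) = (p−1)(q−1) = n − (p+q) + 1, so p + q = 684781 − 683100 + 1 = 1682.
p and q are the roots of t² − 1682t + 684781 = 0.
Discriminant: 1682² − 4·684781 = 2829124 − 2739124 = 90000; √90000 = 300.
q = (1682 − 300)/2 = 691, p = (1682 + 300)/2 = 991.
Check: 691 · 991 = 684781.

991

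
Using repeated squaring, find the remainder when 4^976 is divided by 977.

1

4^1 ≡ 4 (mod 977)
4^2 ≡ 4^2 = 16 ≡ 16 (mod 977)
4^4 ≡ 16^2 = 256 ≡ 256 (mod 977)
4^8 ≡ 256^2 = 65536 ≡ 77 (mod 977)
4^16 ≡ 77^2 = 5929 ≡ 67 (mod 977)
4^32 ≡ 67^2 = 4489 ≡ 581 (mod 977)
4^64 ≡ 581^2 = 337561 ≡ 496 (mod 977)
4^128 ≡ 496^2 = 246016 ≡ 789 (mod 977)
4^256 ≡ 789^2 = 622521 ≡ 172 (mod 977)
4^512 ≡ 172^2 = 29584 ≡ 274 (mod 977)
976 = 512 + 256 + 128 + 64 + 16 in binary powers of 2.
So 4^976 ≡ 274 · 172 · 789 · 496 · 67 ≡ 1 (mod 977).
Since the result is 1, base 4 gives no evidence that 977 is composite.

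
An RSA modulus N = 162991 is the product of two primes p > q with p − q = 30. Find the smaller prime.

Since p = q + 30, we have 162991 = q(q + 30), so q² + 30q − 162991 = 0.
Discriminant: 30² + 4·162991 = 900 + 651964 = 652864; √652864 = 808.
q = (−30 + 808)/2 = 389, and p = q + 30 = 419.
Check: 389 · 419 = 162991.

389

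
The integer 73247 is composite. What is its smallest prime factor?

89

73247 is odd.
Digit sum 23, not divisible by 3.
Ends in 7: not divisible by 5.
7: 73247 = 7·10463 + 6
11: 73247 = 11·6658 + 9
13: 73247 = 13·5634 + 5
17: 73247 = 17·4308 + 11
19: 73247 = 19·3855 + 2
23: 73247 = 23·3184 + 15
29: 73247 = 29·2525 + 22
31: 73247 = 31·2362 + 25
37: 73247 = 37·1979 + 24
41: 73247 = 41·1786 + 21
43: 73247 = 43·1703 + 18
47: 73247 = 47·1558 + 21
53: 73247 = 53·1382 + 1
59: 73247 = 59·1241 + 28
61: 73247 = 61·1200 + 47
67: 73247 = 67·1093 + 16
71: 73247 = 71·1031 + 46
73: 73247 = 73·1003 + 28
79: 73247 = 79·927 + 14
83: 73247 = 83·882 + 41
89: 73247 = 89·823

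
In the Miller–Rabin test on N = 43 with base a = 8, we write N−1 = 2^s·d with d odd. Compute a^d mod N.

42

43 − 1 = 42 = 2^1 · 21, so d = 21.
8^1 ≡ 8 (mod 43)
8^2 ≡ 8^2 = 64 ≡ 21 (mod 43)
8^4 ≡ 21^2 = 441 ≡ 11 (mod 43)
8^8 ≡ 11^2 = 121 ≡ 35 (mod 43)
8^16 ≡ 35^2 = 1225 ≡ 21 (mod 43)
21 = 16 + 4 + 1 in binary powers of 2.
So 8^21 ≡ 21 · 11 · 8 ≡ 42 (mod 43).
Since 8^d ≡ 42 (mod 43), base 8 does not prove 43 composite.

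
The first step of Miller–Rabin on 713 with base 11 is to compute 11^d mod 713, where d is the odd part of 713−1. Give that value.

172

713 − 1 = 712 = 2^3 · 89, so d = 89.
11^1 ≡ 11 (mod 713)
11^2 ≡ 11^2 = 121 ≡ 121 (mod 713)
11^4 ≡ 121^2 = 14641 ≡ 381 (mod 713)
11^8 ≡ 381^2 = 145161 ≡ 422 (mod 713)
11^16 ≡ 422^2 = 178084 ≡ 547 (mod 713)
11^32 ≡ 547^2 = 299209 ≡ 462 (mod 713)
11^64 ≡ 462^2 = 213444 ≡ 257 (mod 713)
89 = 64 + 16 + 8 + 1 in binary powers of 2.
So 11^89 ≡ 257 · 547 · 422 · 11 ≡ 172 (mod 713).
Squaring chain: 172 → 351 → 565; never reaches −1, so base 11 is a Miller–Rabin witness that 713 is composite.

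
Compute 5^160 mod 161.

100

5^1 ≡ 5 (mod 161)
5^2 ≡ 5^2 = 25 ≡ 25 (mod 161)
5^4 ≡ 25^2 = 625 ≡ 142 (mod 161)
5^8 ≡ 142^2 = 20164 ≡ 39 (mod 161)
5^16 ≡ 39^2 = 1521 ≡ 72 (mod 161)
5^32 ≡ 72^2 = 5184 ≡ 32 (mod 161)
5^64 ≡ 32^2 = 1024 ≡ 58 (mod 161)
5^128 ≡ 58^2 = 3364 ≡ 144 (mod 161)
160 = 128 + 32 in binary powers of 2.
So 5^160 ≡ 144 · 32 ≡ 100 (mod 161).
Since 100 ≠ 1, base 5 is a Fermat witness: 161 is composite.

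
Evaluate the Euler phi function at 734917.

Factor: 734917 = 31 · 151 · 157.
φ(734917) = (31−1) · (151−1) · (157−1) = 30 · 150 · 156 = 702000.

702000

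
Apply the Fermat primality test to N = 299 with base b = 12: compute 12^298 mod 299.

12^1 ≡ 12 (mod 299)
12^2 ≡ 12^2 = 144 ≡ 144 (mod 299)
12^4 ≡ 144^2 = 20736 ≡ 105 (mod 299)
12^8 ≡ 105^2 = 11025 ≡ 261 (mod 299)
12^16 ≡ 261^2 = 68121 ≡ 248 (mod 299)
12^32 ≡ 248^2 = 61504 ≡ 209 (mod 299)
12^64 ≡ 209^2 = 43681 ≡ 27 (mod 299)
12^128 ≡ 27^2 = 729 ≡ 131 (mod 299)
12^256 ≡ 131^2 = 17161 ≡ 118 (mod 299)
298 = 256 + 32 + 8 + 2 in binary powers of 2.
So 12^298 ≡ 118 · 209 · 261 · 144 ≡ 196 (mod 299).
Since 196 ≠ 1, base 12 is a Fermat witness: 299 is composite.

196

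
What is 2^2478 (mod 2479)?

1935

2^1 ≡ 2 (mod 2479)
2^2 ≡ 2^2 = 4 ≡ 4 (mod 2479)
2^4 ≡ 4^2 = 16 ≡ 16 (mod 2479)
2^8 ≡ 16^2 = 256 ≡ 256 (mod 2479)
2^16 ≡ 256^2 = 65536 ≡ 1082 (mod 2479)
2^32 ≡ 1082^2 = 1170724 ≡ 636 (mod 2479)
2^64 ≡ 636^2 = 404496 ≡ 419 (mod 2479)
2^128 ≡ 419^2 = 175561 ≡ 2031 (mod 2479)
2^256 ≡ 2031^2 = 4124961 ≡ 2384 (mod 2479)
2^512 ≡ 2384^2 = 5683456 ≡ 1588 (mod 2479)
2^1024 ≡ 1588^2 = 2521744 ≡ 601 (mod 2479)
2^2048 ≡ 601^2 = 361201 ≡ 1746 (mod 2479)
2478 = 2048 + 256 + 128 + 32 + 8 + 4 + 2 in binary powers of 2.
So 2^2478 ≡ 1746 · 2384 · 2031 · 636 · 256 · 16 · 4 ≡ 1935 (mod 2479).
Since 1935 ≠ 1, base 2 is a Fermat witness: 2479 is composite.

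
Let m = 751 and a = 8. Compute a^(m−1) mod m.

1

8^1 ≡ 8 (mod 751)
8^2 ≡ 8^2 = 64 ≡ 64 (mod 751)
8^4 ≡ 64^2 = 4096 ≡ 341 (mod 751)
8^8 ≡ 341^2 = 116281 ≡ 627 (mod 751)
8^16 ≡ 627^2 = 393129 ≡ 356 (mod 751)
8^32 ≡ 356^2 = 126736 ≡ 568 (mod 751)
8^64 ≡ 568^2 = 322624 ≡ 445 (mod 751)
8^128 ≡ 445^2 = 198025 ≡ 512 (mod 751)
8^256 ≡ 512^2 = 262144 ≡ 45 (mod 751)
8^512 ≡ 45^2 = 2025 ≡ 523 (mod 751)
750 = 512 + 128 + 64 + 32 + 8 + 4 + 2 in binary powers of 2.
So 8^750 ≡ 523 · 512 · 445 · 568 · 627 · 341 · 64 ≡ 1 (mod 751).
Since the result is 1, base 8 gives no evidence that 751 is composite.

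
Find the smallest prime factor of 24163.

73

24163 is odd.
Digit sum 16, not divisible by 3.
Ends in 3: not divisible by 5.
7: 24163 = 7·3451 + 6
11: 24163 = 11·2196 + 7
13: 24163 = 13·1858 + 9
17: 24163 = 17·1421 + 6
19: 24163 = 19·1271 + 14
23: 24163 = 23·1050 + 13
29: 24163 = 29·833 + 6
31: 24163 = 31·779 + 14
37: 24163 = 37·653 + 2
41: 24163 = 41·589 + 14
43: 24163 = 43·561 + 40
47: 24163 = 47·514 + 5
53: 24163 = 53·455 + 48
59: 24163 = 59·409 + 32
61: 24163 = 61·396 + 7
67: 24163 = 67·360 + 43
71: 24163 = 71·340 + 23
73: 24163 = 73·331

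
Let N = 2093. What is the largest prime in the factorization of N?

2093 = 7 · 299
299 = 13 · 23
23 is prime.
So 2093 = 7 · 13 · 23; the largest prime factor is 23.

23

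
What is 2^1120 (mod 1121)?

2^1 ≡ 2 (mod 1121)
2^2 ≡ 2^2 = 4 ≡ 4 (mod 1121)
2^4 ≡ 4^2 = 16 ≡ 16 (mod 1121)
2^8 ≡ 16^2 = 256 ≡ 256 (mod 1121)
2^16 ≡ 256^2 = 65536 ≡ 518 (mod 1121)
2^32 ≡ 518^2 = 268324 ≡ 405 (mod 1121)
2^64 ≡ 405^2 = 164025 ≡ 359 (mod 1121)
2^128 ≡ 359^2 = 128881 ≡ 1087 (mod 1121)
2^256 ≡ 1087^2 = 1181569 ≡ 35 (mod 1121)
2^512 ≡ 35^2 = 1225 ≡ 104 (mod 1121)
2^1024 ≡ 104^2 = 10816 ≡ 727 (mod 1121)
1120 = 1024 + 64 + 32 in binary powers of 2.
So 2^1120 ≡ 727 · 359 · 405 ≡ 833 (mod 1121).
Since 833 ≠ 1, base 2 is a Fermat witness: 1121 is composite.

833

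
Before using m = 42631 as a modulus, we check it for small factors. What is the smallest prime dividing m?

42631 is odd.
Digit sum 16, not divisible by 3.
Ends in 1: not divisible by 5.
7: 42631 = 7·6090 + 1
11: 42631 = 11·3875 + 6
13: 42631 = 13·3279 + 4
17: 42631 = 17·2507 + 12
19: 42631 = 19·2243 + 14
23: 42631 = 23·1853 + 12
29: 42631 = 29·1470 + 1
31: 42631 = 31·1375 + 6
37: 42631 = 37·1152 + 7
41: 42631 = 41·1039 + 32
43: 42631 = 43·991 + 18
47: 42631 = 47·907 + 2
53: 42631 = 53·804 + 19
59: 42631 = 59·722 + 33
61: 42631 = 61·698 + 53
67: 42631 = 67·636 + 19
71: 42631 = 71·600 + 31
73: 42631 = 73·583 + 72
79: 42631 = 79·539 + 50
83: 42631 = 83·513 + 52
89: 42631 = 89·479

89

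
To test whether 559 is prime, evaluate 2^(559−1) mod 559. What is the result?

441

2^1 ≡ 2 (mod 559)
2^2 ≡ 2^2 = 4 ≡ 4 (mod 559)
2^4 ≡ 4^2 = 16 ≡ 16 (mod 559)
2^8 ≡ 16^2 = 256 ≡ 256 (mod 559)
2^16 ≡ 256^2 = 65536 ≡ 133 (mod 559)
2^32 ≡ 133^2 = 17689 ≡ 360 (mod 559)
2^64 ≡ 360^2 = 129600 ≡ 471 (mod 559)
2^128 ≡ 471^2 = 221841 ≡ 477 (mod 559)
2^256 ≡ 477^2 = 227529 ≡ 16 (mod 559)
2^512 ≡ 16^2 = 256 ≡ 256 (mod 559)
558 = 512 + 32 + 8 + 4 + 2 in binary powers of 2.
So 2^558 ≡ 256 · 360 · 256 · 16 · 4 ≡ 441 (mod 559).
Since 441 ≠ 1, base 2 is a Fermat witness: 559 is composite.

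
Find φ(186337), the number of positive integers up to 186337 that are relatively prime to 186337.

Factor: 186337 = 17 · 97 · 113.
φ(186337) = (17−1) · (97−1) · (113−1) = 16 · 96 · 112 = 172032.

172032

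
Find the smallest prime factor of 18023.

18023 is odd.
Digit sum 14, not divisible by 3.
Ends in 3: not divisible by 5.
7: 18023 = 7·2574 + 5
11: 18023 = 11·1638 + 5
13: 18023 = 13·1386 + 5
17: 18023 = 17·1060 + 3
19: 18023 = 19·948 + 11
23: 18023 = 23·783 + 14
29: 18023 = 29·621 + 14
31: 18023 = 31·581 + 12
37: 18023 = 37·487 + 4
41: 18023 = 41·439 + 24
43: 18023 = 43·419 + 6
47: 18023 = 47·383 + 22
53: 18023 = 53·340 + 3
59: 18023 = 59·305 + 28
61: 18023 = 61·295 + 28
67: 18023 = 67·269

67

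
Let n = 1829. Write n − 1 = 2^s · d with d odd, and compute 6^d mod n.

1829 − 1 = 1828 = 2^2 · 457, so d = 457.
6^1 ≡ 6 (mod 1829)
6^2 ≡ 6^2 = 36 ≡ 36 (mod 1829)
6^4 ≡ 36^2 = 1296 ≡ 1296 (mod 1829)
6^8 ≡ 1296^2 = 1679616 ≡ 594 (mod 1829)
6^16 ≡ 594^2 = 352836 ≡ 1668 (mod 1829)
6^32 ≡ 1668^2 = 2782224 ≡ 315 (mod 1829)
6^64 ≡ 315^2 = 99225 ≡ 459 (mod 1829)
6^128 ≡ 459^2 = 210681 ≡ 346 (mod 1829)
6^256 ≡ 346^2 = 119716 ≡ 831 (mod 1829)
457 = 256 + 128 + 64 + 8 + 1 in binary powers of 2.
So 6^457 ≡ 831 · 346 · 459 · 594 · 6 ≡ 1742 (mod 1829).
Squaring chain: 1742 → 253; never reaches −1, so base 6 is a Miller–Rabin witness that 1829 is composite.

1742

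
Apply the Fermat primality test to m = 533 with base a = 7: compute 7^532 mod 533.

7^1 ≡ 7 (mod 533)
7^2 ≡ 7^2 = 49 ≡ 49 (mod 533)
7^4 ≡ 49^2 = 2401 ≡ 269 (mod 533)
7^8 ≡ 269^2 = 72361 ≡ 406 (mod 533)
7^16 ≡ 406^2 = 164836 ≡ 139 (mod 533)
7^32 ≡ 139^2 = 19321 ≡ 133 (mod 533)
7^64 ≡ 133^2 = 17689 ≡ 100 (mod 533)
7^128 ≡ 100^2 = 10000 ≡ 406 (mod 533)
7^256 ≡ 406^2 = 164836 ≡ 139 (mod 533)
7^512 ≡ 139^2 = 19321 ≡ 133 (mod 533)
532 = 512 + 16 + 4 in binary powers of 2.
So 7^532 ≡ 133 · 139 · 269 ≡ 113 (mod 533).
Since 113 ≠ 1, base 7 is a Fermat witness: 533 is composite.

113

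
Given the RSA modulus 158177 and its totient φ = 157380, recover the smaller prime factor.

φ(n) = (p−1)(q−1) = n − (p+q) + 1, so p + q = 158177 − 157380 + 1 = 798.
p and q are the roots of t² − 798t + 158177 = 0.
Discriminant: 798² − 4·158177 = 636804 − 632708 = 4096; √4096 = 64.
q = (798 − 64)/2 = 367, p = (798 + 64)/2 = 431.
Check: 367 · 431 = 158177.

367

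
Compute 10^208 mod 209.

199

10^1 ≡ 10 (mod 209)
10^2 ≡ 10^2 = 100 ≡ 100 (mod 209)
10^4 ≡ 100^2 = 10000 ≡ 177 (mod 209)
10^8 ≡ 177^2 = 31329 ≡ 188 (mod 209)
10^16 ≡ 188^2 = 35344 ≡ 23 (mod 209)
10^32 ≡ 23^2 = 529 ≡ 111 (mod 209)
10^64 ≡ 111^2 = 12321 ≡ 199 (mod 209)
10^128 ≡ 199^2 = 39601 ≡ 100 (mod 209)
208 = 128 + 64 + 16 in binary powers of 2.
So 10^208 ≡ 100 · 199 · 23 ≡ 199 (mod 209).
Since 199 ≠ 1, base 10 is a Fermat witness: 209 is composite.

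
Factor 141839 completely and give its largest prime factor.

141839 = 29 · 4891
4891 = 67 · 73
73 is prime.
So 141839 = 29 · 67 · 73; the largest prime factor is 73.

73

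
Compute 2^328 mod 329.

2^1 ≡ 2 (mod 329)
2^2 ≡ 2^2 = 4 ≡ 4 (mod 329)
2^4 ≡ 4^2 = 16 ≡ 16 (mod 329)
2^8 ≡ 16^2 = 256 ≡ 256 (mod 329)
2^16 ≡ 256^2 = 65536 ≡ 65 (mod 329)
2^32 ≡ 65^2 = 4225 ≡ 277 (mod 329)
2^64 ≡ 277^2 = 76729 ≡ 72 (mod 329)
2^128 ≡ 72^2 = 5184 ≡ 249 (mod 329)
2^256 ≡ 249^2 = 62001 ≡ 149 (mod 329)
328 = 256 + 64 + 8 in binary powers of 2.
So 2^328 ≡ 149 · 72 · 256 ≡ 205 (mod 329).
Since 205 ≠ 1, base 2 is a Fermat witness: 329 is composite.

205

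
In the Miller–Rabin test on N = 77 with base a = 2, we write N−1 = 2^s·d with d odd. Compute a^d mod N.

77 − 1 = 76 = 2^2 · 19, so d = 19.
2^1 ≡ 2 (mod 77)
2^2 ≡ 2^2 = 4 ≡ 4 (mod 77)
2^4 ≡ 4^2 = 16 ≡ 16 (mod 77)
2^8 ≡ 16^2 = 256 ≡ 25 (mod 77)
2^16 ≡ 25^2 = 625 ≡ 9 (mod 77)
19 = 16 + 2 + 1 in binary powers of 2.
So 2^19 ≡ 9 · 4 · 2 ≡ 72 (mod 77).
Squaring chain: 72 → 25; never reaches −1, so base 2 is a Miller–Rabin witness that 77 is composite.

72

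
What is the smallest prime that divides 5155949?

71

5155949 is odd.
Digit sum 38, not divisible by 3.
Ends in 9: not divisible by 5.
7: 5155949 = 7·736564 + 1
11: 5155949 = 11·468722 + 7
13: 5155949 = 13·396611 + 6
17: 5155949 = 17·303291 + 2
19: 5155949 = 19·271365 + 14
23: 5155949 = 23·224171 + 16
29: 5155949 = 29·177791 + 10
31: 5155949 = 31·166320 + 29
37: 5155949 = 37·139349 + 36
41: 5155949 = 41·125754 + 35
43: 5155949 = 43·119905 + 34
47: 5155949 = 47·109701 + 2
53: 5155949 = 53·97282 + 3
59: 5155949 = 59·87388 + 57
61: 5155949 = 61·84523 + 46
67: 5155949 = 67·76954 + 31
71: 5155949 = 71·72619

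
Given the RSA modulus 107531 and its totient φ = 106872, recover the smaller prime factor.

φ(n) = (p−1)(q−1) = n − (p+q) + 1, so p + q = 107531 − 106872 + 1 = 660.
p and q are the roots of t² − 660t + 107531 = 0.
Discriminant: 660² − 4·107531 = 435600 − 430124 = 5476; √5476 = 74.
q = (660 − 74)/2 = 293, p = (660 + 74)/2 = 367.
Check: 293 · 367 = 107531.

293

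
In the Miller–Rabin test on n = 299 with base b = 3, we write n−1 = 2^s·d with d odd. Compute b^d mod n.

269

299 − 1 = 298 = 2^1 · 149, so d = 149.
3^1 ≡ 3 (mod 299)
3^2 ≡ 3^2 = 9 ≡ 9 (mod 299)
3^4 ≡ 9^2 = 81 ≡ 81 (mod 299)
3^8 ≡ 81^2 = 6561 ≡ 282 (mod 299)
3^16 ≡ 282^2 = 79524 ≡ 289 (mod 299)
3^32 ≡ 289^2 = 83521 ≡ 100 (mod 299)
3^64 ≡ 100^2 = 10000 ≡ 133 (mod 299)
3^128 ≡ 133^2 = 17689 ≡ 48 (mod 299)
149 = 128 + 16 + 4 + 1 in binary powers of 2.
So 3^149 ≡ 48 · 289 · 81 · 3 ≡ 269 (mod 299).
Squaring chain: 269; never reaches −1, so base 3 is a Miller–Rabin witness that 299 is composite.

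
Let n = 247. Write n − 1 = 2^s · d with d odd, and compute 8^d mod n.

247 − 1 = 246 = 2^1 · 123, so d = 123.
8^1 ≡ 8 (mod 247)
8^2 ≡ 8^2 = 64 ≡ 64 (mod 247)
8^4 ≡ 64^2 = 4096 ≡ 144 (mod 247)
8^8 ≡ 144^2 = 20736 ≡ 235 (mod 247)
8^16 ≡ 235^2 = 55225 ≡ 144 (mod 247)
8^32 ≡ 144^2 = 20736 ≡ 235 (mod 247)
8^64 ≡ 235^2 = 55225 ≡ 144 (mod 247)
123 = 64 + 32 + 16 + 8 + 2 + 1 in binary powers of 2.
So 8^123 ≡ 144 · 235 · 144 · 235 · 64 · 8 ≡ 18 (mod 247).
Squaring chain: 18; never reaches −1, so base 8 is a Miller–Rabin witness that 247 is composite.

18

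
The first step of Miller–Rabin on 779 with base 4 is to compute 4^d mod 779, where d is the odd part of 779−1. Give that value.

605

779 − 1 = 778 = 2^1 · 389, so d = 389.
4^1 ≡ 4 (mod 779)
4^2 ≡ 4^2 = 16 ≡ 16 (mod 779)
4^4 ≡ 16^2 = 256 ≡ 256 (mod 779)
4^8 ≡ 256^2 = 65536 ≡ 100 (mod 779)
4^16 ≡ 100^2 = 10000 ≡ 652 (mod 779)
4^32 ≡ 652^2 = 425104 ≡ 549 (mod 779)
4^64 ≡ 549^2 = 301401 ≡ 707 (mod 779)
4^128 ≡ 707^2 = 499849 ≡ 510 (mod 779)
4^256 ≡ 510^2 = 260100 ≡ 693 (mod 779)
389 = 256 + 128 + 4 + 1 in binary powers of 2.
So 4^389 ≡ 693 · 510 · 256 · 4 ≡ 605 (mod 779).
Squaring chain: 605; never reaches −1, so base 4 is a Miller–Rabin witness that 779 is composite.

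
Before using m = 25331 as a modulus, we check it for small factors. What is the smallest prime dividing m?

25331 is odd.
Digit sum 14, not divisible by 3.
Ends in 1: not divisible by 5.
7: 25331 = 7·3618 + 5
11: 25331 = 11·2302 + 9
13: 25331 = 13·1948 + 7
17: 25331 = 17·1490 + 1
19: 25331 = 19·1333 + 4
23: 25331 = 23·1101 + 8
29: 25331 = 29·873 + 14
31: 25331 = 31·817 + 4
37: 25331 = 37·684 + 23
41: 25331 = 41·617 + 34
43: 25331 = 43·589 + 4
47: 25331 = 47·538 + 45
53: 25331 = 53·477 + 50
59: 25331 = 59·429 + 20
61: 25331 = 61·415 + 16
67: 25331 = 67·378 + 5
71: 25331 = 71·356 + 55
73: 25331 = 73·347

73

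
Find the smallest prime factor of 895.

895 is odd.
Digit sum 22, not divisible by 3.
Ends in 5: divisible by 5.

5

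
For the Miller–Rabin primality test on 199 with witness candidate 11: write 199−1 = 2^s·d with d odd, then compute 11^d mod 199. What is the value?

198

199 − 1 = 198 = 2^1 · 99, so d = 99.
11^1 ≡ 11 (mod 199)
11^2 ≡ 11^2 = 121 ≡ 121 (mod 199)
11^4 ≡ 121^2 = 14641 ≡ 114 (mod 199)
11^8 ≡ 114^2 = 12996 ≡ 61 (mod 199)
11^16 ≡ 61^2 = 3721 ≡ 139 (mod 199)
11^32 ≡ 139^2 = 19321 ≡ 18 (mod 199)
11^64 ≡ 18^2 = 324 ≡ 125 (mod 199)
99 = 64 + 32 + 2 + 1 in binary powers of 2.
So 11^99 ≡ 125 · 18 · 121 · 11 ≡ 198 (mod 199).
Since 11^d ≡ 198 (mod 199), base 11 does not prove 199 composite.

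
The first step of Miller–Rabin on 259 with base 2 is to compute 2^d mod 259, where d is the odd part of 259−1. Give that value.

259 − 1 = 258 = 2^1 · 129, so d = 129.
2^1 ≡ 2 (mod 259)
2^2 ≡ 2^2 = 4 ≡ 4 (mod 259)
2^4 ≡ 4^2 = 16 ≡ 16 (mod 259)
2^8 ≡ 16^2 = 256 ≡ 256 (mod 259)
2^16 ≡ 256^2 = 65536 ≡ 9 (mod 259)
2^32 ≡ 9^2 = 81 ≡ 81 (mod 259)
2^64 ≡ 81^2 = 6561 ≡ 86 (mod 259)
2^128 ≡ 86^2 = 7396 ≡ 144 (mod 259)
129 = 128 + 1 in binary powers of 2.
So 2^129 ≡ 144 · 2 ≡ 29 (mod 259).
Squaring chain: 29; never reaches −1, so base 2 is a Miller–Rabin witness that 259 is composite.

29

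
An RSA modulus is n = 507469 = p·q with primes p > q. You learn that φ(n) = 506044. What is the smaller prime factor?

683

φ(n) = (p−1)(q−1) = n − (p+q) + 1, so p + q = 507469 − 506044 + 1 = 1426.
p and q are the roots of t² − 1426t + 507469 = 0.
Discriminant: 1426² − 4·507469 = 2033476 − 2029876 = 3600; √3600 = 60.
q = (1426 − 60)/2 = 683, p = (1426 + 60)/2 = 743.
Check: 683 · 743 = 507469.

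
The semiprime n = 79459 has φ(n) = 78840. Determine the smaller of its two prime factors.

181

φ(n) = (p−1)(q−1) = n − (p+q) + 1, so p + q = 79459 − 78840 + 1 = 620.
p and q are the roots of t² − 620t + 79459 = 0.
Discriminant: 620² − 4·79459 = 384400 − 317836 = 66564; √66564 = 258.
q = (620 − 258)/2 = 181, p = (620 + 258)/2 = 439.
Check: 181 · 439 = 79459.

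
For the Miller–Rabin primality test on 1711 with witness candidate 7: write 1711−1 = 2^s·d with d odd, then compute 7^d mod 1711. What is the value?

1711 − 1 = 1710 = 2^1 · 855, so d = 855.
7^1 ≡ 7 (mod 1711)
7^2 ≡ 7^2 = 49 ≡ 49 (mod 1711)
7^4 ≡ 49^2 = 2401 ≡ 690 (mod 1711)
7^8 ≡ 690^2 = 476100 ≡ 442 (mod 1711)
7^16 ≡ 442^2 = 195364 ≡ 310 (mod 1711)
7^32 ≡ 310^2 = 96100 ≡ 284 (mod 1711)
7^64 ≡ 284^2 = 80656 ≡ 239 (mod 1711)
7^128 ≡ 239^2 = 57121 ≡ 658 (mod 1711)
7^256 ≡ 658^2 = 432964 ≡ 81 (mod 1711)
7^512 ≡ 81^2 = 6561 ≡ 1428 (mod 1711)
855 = 512 + 256 + 64 + 16 + 4 + 2 + 1 in binary powers of 2.
So 7^855 ≡ 1428 · 81 · 239 · 310 · 690 · 49 · 7 ≡ 500 (mod 1711).
Squaring chain: 500; never reaches −1, so base 7 is a Miller–Rabin witness that 1711 is composite.

500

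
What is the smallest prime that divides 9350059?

73

9350059 is odd.
Digit sum 31, not divisible by 3.
Ends in 9: not divisible by 5.
7: 9350059 = 7·1335722 + 5
11: 9350059 = 11·850005 + 4
13: 9350059 = 13·719235 + 4
17: 9350059 = 17·550003 + 8
19: 9350059 = 19·492108 + 7
23: 9350059 = 23·406524 + 7
29: 9350059 = 29·322415 + 24
31: 9350059 = 31·301614 + 25
37: 9350059 = 37·252704 + 11
41: 9350059 = 41·228050 + 9
43: 9350059 = 43·217443 + 10
47: 9350059 = 47·198937 + 20
53: 9350059 = 53·176416 + 11
59: 9350059 = 59·158475 + 34
61: 9350059 = 61·153279 + 40
67: 9350059 = 67·139553 + 8
71: 9350059 = 71·131690 + 69
73: 9350059 = 73·128083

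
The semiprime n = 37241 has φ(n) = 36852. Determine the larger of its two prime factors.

φ(n) = (p−1)(q−1) = n − (p+q) + 1, so p + q = 37241 − 36852 + 1 = 390.
p and q are the roots of t² − 390t + 37241 = 0.
Discriminant: 390² − 4·37241 = 152100 − 148964 = 3136; √3136 = 56.
q = (390 − 56)/2 = 167, p = (390 + 56)/2 = 223.
Check: 167 · 223 = 37241.

223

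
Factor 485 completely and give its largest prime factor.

97

485 = 5 · 97
97 is prime.
So 485 = 5 · 97; the largest prime factor is 97.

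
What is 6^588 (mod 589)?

6^1 ≡ 6 (mod 589)
6^2 ≡ 6^2 = 36 ≡ 36 (mod 589)
6^4 ≡ 36^2 = 1296 ≡ 118 (mod 589)
6^8 ≡ 118^2 = 13924 ≡ 377 (mod 589)
6^16 ≡ 377^2 = 142129 ≡ 180 (mod 589)
6^32 ≡ 180^2 = 32400 ≡ 5 (mod 589)
6^64 ≡ 5^2 = 25 ≡ 25 (mod 589)
6^128 ≡ 25^2 = 625 ≡ 36 (mod 589)
6^256 ≡ 36^2 = 1296 ≡ 118 (mod 589)
6^512 ≡ 118^2 = 13924 ≡ 377 (mod 589)
588 = 512 + 64 + 8 + 4 in binary powers of 2.
So 6^588 ≡ 377 · 25 · 377 · 118 ≡ 311 (mod 589).
Since 311 ≠ 1, base 6 is a Fermat witness: 589 is composite.

311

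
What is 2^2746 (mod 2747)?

1212

2^1 ≡ 2 (mod 2747)
2^2 ≡ 2^2 = 4 ≡ 4 (mod 2747)
2^4 ≡ 4^2 = 16 ≡ 16 (mod 2747)
2^8 ≡ 16^2 = 256 ≡ 256 (mod 2747)
2^16 ≡ 256^2 = 65536 ≡ 2355 (mod 2747)
2^32 ≡ 2355^2 = 5546025 ≡ 2579 (mod 2747)
2^64 ≡ 2579^2 = 6651241 ≡ 754 (mod 2747)
2^128 ≡ 754^2 = 568516 ≡ 2634 (mod 2747)
2^256 ≡ 2634^2 = 6937956 ≡ 1781 (mod 2747)
2^512 ≡ 1781^2 = 3171961 ≡ 1923 (mod 2747)
2^1024 ≡ 1923^2 = 3697929 ≡ 467 (mod 2747)
2^2048 ≡ 467^2 = 218089 ≡ 1076 (mod 2747)
2746 = 2048 + 512 + 128 + 32 + 16 + 8 + 2 in binary powers of 2.
So 2^2746 ≡ 1076 · 1923 · 2634 · 2579 · 2355 · 256 · 4 ≡ 1212 (mod 2747).
Since 1212 ≠ 1, base 2 is a Fermat witness: 2747 is composite.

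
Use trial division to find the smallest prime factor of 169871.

13

169871 is odd.
Digit sum 32, not divisible by 3.
Ends in 1: not divisible by 5.
7: 169871 = 7·24267 + 2
11: 169871 = 11·15442 + 9
13: 169871 = 13·13067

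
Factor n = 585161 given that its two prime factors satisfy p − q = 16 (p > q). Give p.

Since p = q + 16, we have 585161 = q(q + 16), so q² + 16q − 585161 = 0.
Discriminant: 16² + 4·585161 = 256 + 2340644 = 2340900; √2340900 = 1530.
q = (−16 + 1530)/2 = 757, and p = q + 16 = 773.
Check: 757 · 773 = 585161.

773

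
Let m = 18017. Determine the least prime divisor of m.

43

18017 is odd.
Digit sum 17, not divisible by 3.
Ends in 7: not divisible by 5.
7: 18017 = 7·2573 + 6
11: 18017 = 11·1637 + 10
13: 18017 = 13·1385 + 12
17: 18017 = 17·1059 + 14
19: 18017 = 19·948 + 5
23: 18017 = 23·783 + 8
29: 18017 = 29·621 + 8
31: 18017 = 31·581 + 6
37: 18017 = 37·486 + 35
41: 18017 = 41·439 + 18
43: 18017 = 43·419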